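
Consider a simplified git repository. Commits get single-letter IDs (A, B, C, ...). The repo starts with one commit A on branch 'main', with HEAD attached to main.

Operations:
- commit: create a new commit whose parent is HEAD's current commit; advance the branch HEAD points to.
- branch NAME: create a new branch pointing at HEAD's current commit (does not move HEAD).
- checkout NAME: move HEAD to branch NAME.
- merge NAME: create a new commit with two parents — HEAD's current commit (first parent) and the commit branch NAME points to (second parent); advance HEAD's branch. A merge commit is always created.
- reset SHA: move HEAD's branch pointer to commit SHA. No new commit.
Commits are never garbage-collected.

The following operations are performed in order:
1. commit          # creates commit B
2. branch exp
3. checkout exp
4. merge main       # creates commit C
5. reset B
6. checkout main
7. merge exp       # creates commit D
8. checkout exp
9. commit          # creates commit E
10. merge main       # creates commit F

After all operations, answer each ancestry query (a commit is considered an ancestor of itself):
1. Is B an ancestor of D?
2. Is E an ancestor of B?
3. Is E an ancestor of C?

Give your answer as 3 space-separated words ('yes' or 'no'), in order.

Answer: yes no no

Derivation:
After op 1 (commit): HEAD=main@B [main=B]
After op 2 (branch): HEAD=main@B [exp=B main=B]
After op 3 (checkout): HEAD=exp@B [exp=B main=B]
After op 4 (merge): HEAD=exp@C [exp=C main=B]
After op 5 (reset): HEAD=exp@B [exp=B main=B]
After op 6 (checkout): HEAD=main@B [exp=B main=B]
After op 7 (merge): HEAD=main@D [exp=B main=D]
After op 8 (checkout): HEAD=exp@B [exp=B main=D]
After op 9 (commit): HEAD=exp@E [exp=E main=D]
After op 10 (merge): HEAD=exp@F [exp=F main=D]
ancestors(D) = {A,B,D}; B in? yes
ancestors(B) = {A,B}; E in? no
ancestors(C) = {A,B,C}; E in? no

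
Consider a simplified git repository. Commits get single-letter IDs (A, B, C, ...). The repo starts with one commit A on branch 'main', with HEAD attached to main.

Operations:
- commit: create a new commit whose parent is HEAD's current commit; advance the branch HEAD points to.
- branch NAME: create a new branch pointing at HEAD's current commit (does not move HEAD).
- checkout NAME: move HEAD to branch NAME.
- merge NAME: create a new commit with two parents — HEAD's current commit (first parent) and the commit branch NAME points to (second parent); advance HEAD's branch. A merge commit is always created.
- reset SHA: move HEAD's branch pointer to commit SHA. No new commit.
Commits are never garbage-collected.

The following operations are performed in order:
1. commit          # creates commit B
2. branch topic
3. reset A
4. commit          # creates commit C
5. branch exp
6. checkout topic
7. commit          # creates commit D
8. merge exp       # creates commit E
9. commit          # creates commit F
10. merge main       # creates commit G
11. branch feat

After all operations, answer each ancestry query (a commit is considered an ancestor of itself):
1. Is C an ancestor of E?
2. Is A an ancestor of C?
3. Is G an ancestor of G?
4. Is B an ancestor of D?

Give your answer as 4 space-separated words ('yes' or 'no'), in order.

After op 1 (commit): HEAD=main@B [main=B]
After op 2 (branch): HEAD=main@B [main=B topic=B]
After op 3 (reset): HEAD=main@A [main=A topic=B]
After op 4 (commit): HEAD=main@C [main=C topic=B]
After op 5 (branch): HEAD=main@C [exp=C main=C topic=B]
After op 6 (checkout): HEAD=topic@B [exp=C main=C topic=B]
After op 7 (commit): HEAD=topic@D [exp=C main=C topic=D]
After op 8 (merge): HEAD=topic@E [exp=C main=C topic=E]
After op 9 (commit): HEAD=topic@F [exp=C main=C topic=F]
After op 10 (merge): HEAD=topic@G [exp=C main=C topic=G]
After op 11 (branch): HEAD=topic@G [exp=C feat=G main=C topic=G]
ancestors(E) = {A,B,C,D,E}; C in? yes
ancestors(C) = {A,C}; A in? yes
ancestors(G) = {A,B,C,D,E,F,G}; G in? yes
ancestors(D) = {A,B,D}; B in? yes

Answer: yes yes yes yes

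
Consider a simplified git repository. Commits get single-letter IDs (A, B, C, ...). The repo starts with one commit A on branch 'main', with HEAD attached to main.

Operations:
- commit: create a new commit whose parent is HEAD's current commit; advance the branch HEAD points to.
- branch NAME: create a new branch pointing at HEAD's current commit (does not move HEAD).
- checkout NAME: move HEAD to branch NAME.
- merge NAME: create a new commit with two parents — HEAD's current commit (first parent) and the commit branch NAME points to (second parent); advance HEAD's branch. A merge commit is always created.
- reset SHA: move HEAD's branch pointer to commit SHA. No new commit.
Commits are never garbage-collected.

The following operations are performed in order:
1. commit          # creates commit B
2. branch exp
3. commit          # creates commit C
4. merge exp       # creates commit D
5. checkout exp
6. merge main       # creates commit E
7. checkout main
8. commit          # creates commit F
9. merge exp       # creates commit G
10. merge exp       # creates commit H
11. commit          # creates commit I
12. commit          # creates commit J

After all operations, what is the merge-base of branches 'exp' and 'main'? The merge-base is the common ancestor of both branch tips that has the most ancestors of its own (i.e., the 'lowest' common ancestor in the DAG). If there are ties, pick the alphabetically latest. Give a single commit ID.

After op 1 (commit): HEAD=main@B [main=B]
After op 2 (branch): HEAD=main@B [exp=B main=B]
After op 3 (commit): HEAD=main@C [exp=B main=C]
After op 4 (merge): HEAD=main@D [exp=B main=D]
After op 5 (checkout): HEAD=exp@B [exp=B main=D]
After op 6 (merge): HEAD=exp@E [exp=E main=D]
After op 7 (checkout): HEAD=main@D [exp=E main=D]
After op 8 (commit): HEAD=main@F [exp=E main=F]
After op 9 (merge): HEAD=main@G [exp=E main=G]
After op 10 (merge): HEAD=main@H [exp=E main=H]
After op 11 (commit): HEAD=main@I [exp=E main=I]
After op 12 (commit): HEAD=main@J [exp=E main=J]
ancestors(exp=E): ['A', 'B', 'C', 'D', 'E']
ancestors(main=J): ['A', 'B', 'C', 'D', 'E', 'F', 'G', 'H', 'I', 'J']
common: ['A', 'B', 'C', 'D', 'E']

Answer: E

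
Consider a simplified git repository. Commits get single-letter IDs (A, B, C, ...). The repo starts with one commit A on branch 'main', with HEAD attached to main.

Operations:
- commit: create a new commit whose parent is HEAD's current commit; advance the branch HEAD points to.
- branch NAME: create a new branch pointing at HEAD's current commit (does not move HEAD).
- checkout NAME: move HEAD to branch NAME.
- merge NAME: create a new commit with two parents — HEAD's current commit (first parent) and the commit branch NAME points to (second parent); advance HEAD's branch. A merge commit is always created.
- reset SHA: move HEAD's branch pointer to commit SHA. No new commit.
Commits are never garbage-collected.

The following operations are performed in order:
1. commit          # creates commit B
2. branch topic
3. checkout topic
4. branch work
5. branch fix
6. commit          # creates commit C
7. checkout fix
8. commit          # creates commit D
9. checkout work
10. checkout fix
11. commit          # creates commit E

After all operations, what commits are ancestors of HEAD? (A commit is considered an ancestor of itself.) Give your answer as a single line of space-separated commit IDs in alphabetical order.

After op 1 (commit): HEAD=main@B [main=B]
After op 2 (branch): HEAD=main@B [main=B topic=B]
After op 3 (checkout): HEAD=topic@B [main=B topic=B]
After op 4 (branch): HEAD=topic@B [main=B topic=B work=B]
After op 5 (branch): HEAD=topic@B [fix=B main=B topic=B work=B]
After op 6 (commit): HEAD=topic@C [fix=B main=B topic=C work=B]
After op 7 (checkout): HEAD=fix@B [fix=B main=B topic=C work=B]
After op 8 (commit): HEAD=fix@D [fix=D main=B topic=C work=B]
After op 9 (checkout): HEAD=work@B [fix=D main=B topic=C work=B]
After op 10 (checkout): HEAD=fix@D [fix=D main=B topic=C work=B]
After op 11 (commit): HEAD=fix@E [fix=E main=B topic=C work=B]

Answer: A B D E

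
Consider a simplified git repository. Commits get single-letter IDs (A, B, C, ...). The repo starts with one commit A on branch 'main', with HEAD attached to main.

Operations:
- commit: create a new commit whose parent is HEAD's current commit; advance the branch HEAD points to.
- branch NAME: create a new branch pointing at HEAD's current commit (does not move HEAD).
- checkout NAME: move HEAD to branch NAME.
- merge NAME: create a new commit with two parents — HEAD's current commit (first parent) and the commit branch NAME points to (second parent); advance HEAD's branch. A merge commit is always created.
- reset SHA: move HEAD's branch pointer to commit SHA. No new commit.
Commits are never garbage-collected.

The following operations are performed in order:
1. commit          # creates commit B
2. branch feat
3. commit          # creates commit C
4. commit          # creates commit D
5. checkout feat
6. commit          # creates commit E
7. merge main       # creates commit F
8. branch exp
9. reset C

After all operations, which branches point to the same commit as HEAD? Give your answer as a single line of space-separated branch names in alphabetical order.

After op 1 (commit): HEAD=main@B [main=B]
After op 2 (branch): HEAD=main@B [feat=B main=B]
After op 3 (commit): HEAD=main@C [feat=B main=C]
After op 4 (commit): HEAD=main@D [feat=B main=D]
After op 5 (checkout): HEAD=feat@B [feat=B main=D]
After op 6 (commit): HEAD=feat@E [feat=E main=D]
After op 7 (merge): HEAD=feat@F [feat=F main=D]
After op 8 (branch): HEAD=feat@F [exp=F feat=F main=D]
After op 9 (reset): HEAD=feat@C [exp=F feat=C main=D]

Answer: feat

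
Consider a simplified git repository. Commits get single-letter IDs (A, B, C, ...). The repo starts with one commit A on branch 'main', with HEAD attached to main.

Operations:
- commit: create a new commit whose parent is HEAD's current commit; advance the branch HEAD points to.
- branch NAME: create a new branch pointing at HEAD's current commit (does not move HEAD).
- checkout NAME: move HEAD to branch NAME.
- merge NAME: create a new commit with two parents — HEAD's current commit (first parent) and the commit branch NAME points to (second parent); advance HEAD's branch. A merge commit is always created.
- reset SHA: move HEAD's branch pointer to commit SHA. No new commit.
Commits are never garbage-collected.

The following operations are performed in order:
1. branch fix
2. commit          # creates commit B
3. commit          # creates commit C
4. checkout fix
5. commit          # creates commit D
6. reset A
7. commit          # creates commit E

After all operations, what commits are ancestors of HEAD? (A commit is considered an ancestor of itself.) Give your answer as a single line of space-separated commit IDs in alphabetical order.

Answer: A E

Derivation:
After op 1 (branch): HEAD=main@A [fix=A main=A]
After op 2 (commit): HEAD=main@B [fix=A main=B]
After op 3 (commit): HEAD=main@C [fix=A main=C]
After op 4 (checkout): HEAD=fix@A [fix=A main=C]
After op 5 (commit): HEAD=fix@D [fix=D main=C]
After op 6 (reset): HEAD=fix@A [fix=A main=C]
After op 7 (commit): HEAD=fix@E [fix=E main=C]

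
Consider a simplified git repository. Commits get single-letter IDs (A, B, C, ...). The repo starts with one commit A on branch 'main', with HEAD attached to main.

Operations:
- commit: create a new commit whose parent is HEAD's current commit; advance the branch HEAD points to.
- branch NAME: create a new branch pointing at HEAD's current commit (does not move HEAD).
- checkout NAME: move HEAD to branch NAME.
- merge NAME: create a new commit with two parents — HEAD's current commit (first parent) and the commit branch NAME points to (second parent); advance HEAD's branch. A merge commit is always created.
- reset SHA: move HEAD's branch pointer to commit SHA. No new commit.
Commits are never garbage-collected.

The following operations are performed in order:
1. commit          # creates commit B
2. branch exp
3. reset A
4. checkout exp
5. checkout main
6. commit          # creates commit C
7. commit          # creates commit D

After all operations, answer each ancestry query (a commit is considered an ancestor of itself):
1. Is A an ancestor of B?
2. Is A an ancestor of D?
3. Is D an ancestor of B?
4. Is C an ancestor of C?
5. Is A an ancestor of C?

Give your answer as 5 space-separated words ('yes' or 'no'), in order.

After op 1 (commit): HEAD=main@B [main=B]
After op 2 (branch): HEAD=main@B [exp=B main=B]
After op 3 (reset): HEAD=main@A [exp=B main=A]
After op 4 (checkout): HEAD=exp@B [exp=B main=A]
After op 5 (checkout): HEAD=main@A [exp=B main=A]
After op 6 (commit): HEAD=main@C [exp=B main=C]
After op 7 (commit): HEAD=main@D [exp=B main=D]
ancestors(B) = {A,B}; A in? yes
ancestors(D) = {A,C,D}; A in? yes
ancestors(B) = {A,B}; D in? no
ancestors(C) = {A,C}; C in? yes
ancestors(C) = {A,C}; A in? yes

Answer: yes yes no yes yes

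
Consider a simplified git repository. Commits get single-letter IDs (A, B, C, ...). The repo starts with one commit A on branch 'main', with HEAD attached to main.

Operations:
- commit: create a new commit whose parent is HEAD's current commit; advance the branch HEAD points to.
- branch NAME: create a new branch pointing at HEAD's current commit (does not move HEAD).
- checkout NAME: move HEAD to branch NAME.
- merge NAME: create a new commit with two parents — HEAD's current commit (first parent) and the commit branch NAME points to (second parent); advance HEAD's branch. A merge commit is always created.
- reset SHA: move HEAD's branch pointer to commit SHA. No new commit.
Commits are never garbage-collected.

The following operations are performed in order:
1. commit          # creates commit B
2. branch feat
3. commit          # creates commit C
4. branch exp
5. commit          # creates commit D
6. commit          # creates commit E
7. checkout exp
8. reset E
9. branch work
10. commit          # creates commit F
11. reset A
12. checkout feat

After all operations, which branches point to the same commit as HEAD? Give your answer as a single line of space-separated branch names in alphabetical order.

After op 1 (commit): HEAD=main@B [main=B]
After op 2 (branch): HEAD=main@B [feat=B main=B]
After op 3 (commit): HEAD=main@C [feat=B main=C]
After op 4 (branch): HEAD=main@C [exp=C feat=B main=C]
After op 5 (commit): HEAD=main@D [exp=C feat=B main=D]
After op 6 (commit): HEAD=main@E [exp=C feat=B main=E]
After op 7 (checkout): HEAD=exp@C [exp=C feat=B main=E]
After op 8 (reset): HEAD=exp@E [exp=E feat=B main=E]
After op 9 (branch): HEAD=exp@E [exp=E feat=B main=E work=E]
After op 10 (commit): HEAD=exp@F [exp=F feat=B main=E work=E]
After op 11 (reset): HEAD=exp@A [exp=A feat=B main=E work=E]
After op 12 (checkout): HEAD=feat@B [exp=A feat=B main=E work=E]

Answer: feat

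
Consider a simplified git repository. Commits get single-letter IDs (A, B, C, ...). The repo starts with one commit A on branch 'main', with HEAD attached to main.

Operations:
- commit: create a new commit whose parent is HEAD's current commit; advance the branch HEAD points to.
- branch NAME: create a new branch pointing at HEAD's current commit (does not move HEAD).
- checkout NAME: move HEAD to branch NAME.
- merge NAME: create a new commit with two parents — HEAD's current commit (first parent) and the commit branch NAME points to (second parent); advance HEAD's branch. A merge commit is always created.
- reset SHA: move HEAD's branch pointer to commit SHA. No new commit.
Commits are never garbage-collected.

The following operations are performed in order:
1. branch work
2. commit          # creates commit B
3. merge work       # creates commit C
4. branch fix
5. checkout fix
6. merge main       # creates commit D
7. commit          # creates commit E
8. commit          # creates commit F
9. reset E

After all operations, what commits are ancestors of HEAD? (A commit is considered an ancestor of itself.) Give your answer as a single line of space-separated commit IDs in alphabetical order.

After op 1 (branch): HEAD=main@A [main=A work=A]
After op 2 (commit): HEAD=main@B [main=B work=A]
After op 3 (merge): HEAD=main@C [main=C work=A]
After op 4 (branch): HEAD=main@C [fix=C main=C work=A]
After op 5 (checkout): HEAD=fix@C [fix=C main=C work=A]
After op 6 (merge): HEAD=fix@D [fix=D main=C work=A]
After op 7 (commit): HEAD=fix@E [fix=E main=C work=A]
After op 8 (commit): HEAD=fix@F [fix=F main=C work=A]
After op 9 (reset): HEAD=fix@E [fix=E main=C work=A]

Answer: A B C D E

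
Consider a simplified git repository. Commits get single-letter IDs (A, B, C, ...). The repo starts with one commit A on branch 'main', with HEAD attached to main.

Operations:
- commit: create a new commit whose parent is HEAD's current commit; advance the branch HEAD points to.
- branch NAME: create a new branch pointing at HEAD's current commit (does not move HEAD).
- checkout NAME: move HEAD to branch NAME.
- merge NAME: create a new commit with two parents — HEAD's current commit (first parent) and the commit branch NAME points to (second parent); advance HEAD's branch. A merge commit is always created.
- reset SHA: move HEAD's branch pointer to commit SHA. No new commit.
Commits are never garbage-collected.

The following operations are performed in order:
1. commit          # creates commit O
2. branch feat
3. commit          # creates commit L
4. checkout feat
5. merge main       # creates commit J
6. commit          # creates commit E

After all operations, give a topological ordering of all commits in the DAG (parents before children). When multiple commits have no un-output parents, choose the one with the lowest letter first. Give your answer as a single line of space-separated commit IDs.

After op 1 (commit): HEAD=main@O [main=O]
After op 2 (branch): HEAD=main@O [feat=O main=O]
After op 3 (commit): HEAD=main@L [feat=O main=L]
After op 4 (checkout): HEAD=feat@O [feat=O main=L]
After op 5 (merge): HEAD=feat@J [feat=J main=L]
After op 6 (commit): HEAD=feat@E [feat=E main=L]
commit A: parents=[]
commit E: parents=['J']
commit J: parents=['O', 'L']
commit L: parents=['O']
commit O: parents=['A']

Answer: A O L J E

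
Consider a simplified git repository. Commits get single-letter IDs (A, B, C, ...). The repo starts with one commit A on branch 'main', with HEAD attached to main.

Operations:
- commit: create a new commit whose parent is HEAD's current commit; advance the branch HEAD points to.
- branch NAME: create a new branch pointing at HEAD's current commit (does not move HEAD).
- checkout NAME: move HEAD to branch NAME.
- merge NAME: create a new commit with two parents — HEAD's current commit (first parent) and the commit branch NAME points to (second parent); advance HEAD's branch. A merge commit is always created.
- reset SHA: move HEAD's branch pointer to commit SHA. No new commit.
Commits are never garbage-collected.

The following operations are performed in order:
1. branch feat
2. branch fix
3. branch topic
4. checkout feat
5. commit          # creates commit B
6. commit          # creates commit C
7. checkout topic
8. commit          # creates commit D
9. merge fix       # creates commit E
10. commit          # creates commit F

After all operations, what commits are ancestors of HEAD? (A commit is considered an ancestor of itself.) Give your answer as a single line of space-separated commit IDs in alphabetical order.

After op 1 (branch): HEAD=main@A [feat=A main=A]
After op 2 (branch): HEAD=main@A [feat=A fix=A main=A]
After op 3 (branch): HEAD=main@A [feat=A fix=A main=A topic=A]
After op 4 (checkout): HEAD=feat@A [feat=A fix=A main=A topic=A]
After op 5 (commit): HEAD=feat@B [feat=B fix=A main=A topic=A]
After op 6 (commit): HEAD=feat@C [feat=C fix=A main=A topic=A]
After op 7 (checkout): HEAD=topic@A [feat=C fix=A main=A topic=A]
After op 8 (commit): HEAD=topic@D [feat=C fix=A main=A topic=D]
After op 9 (merge): HEAD=topic@E [feat=C fix=A main=A topic=E]
After op 10 (commit): HEAD=topic@F [feat=C fix=A main=A topic=F]

Answer: A D E F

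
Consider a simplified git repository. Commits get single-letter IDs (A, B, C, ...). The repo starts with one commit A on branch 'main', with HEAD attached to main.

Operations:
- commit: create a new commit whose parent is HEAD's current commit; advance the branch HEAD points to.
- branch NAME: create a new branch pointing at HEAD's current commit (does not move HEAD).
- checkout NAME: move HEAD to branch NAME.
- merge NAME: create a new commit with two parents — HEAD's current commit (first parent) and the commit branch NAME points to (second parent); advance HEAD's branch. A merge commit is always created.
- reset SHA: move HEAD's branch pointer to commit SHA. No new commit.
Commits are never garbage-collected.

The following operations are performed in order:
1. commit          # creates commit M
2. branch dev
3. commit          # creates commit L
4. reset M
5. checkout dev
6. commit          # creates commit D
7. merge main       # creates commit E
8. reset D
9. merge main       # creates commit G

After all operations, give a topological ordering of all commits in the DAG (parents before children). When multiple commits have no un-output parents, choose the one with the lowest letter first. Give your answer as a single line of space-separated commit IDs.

After op 1 (commit): HEAD=main@M [main=M]
After op 2 (branch): HEAD=main@M [dev=M main=M]
After op 3 (commit): HEAD=main@L [dev=M main=L]
After op 4 (reset): HEAD=main@M [dev=M main=M]
After op 5 (checkout): HEAD=dev@M [dev=M main=M]
After op 6 (commit): HEAD=dev@D [dev=D main=M]
After op 7 (merge): HEAD=dev@E [dev=E main=M]
After op 8 (reset): HEAD=dev@D [dev=D main=M]
After op 9 (merge): HEAD=dev@G [dev=G main=M]
commit A: parents=[]
commit D: parents=['M']
commit E: parents=['D', 'M']
commit G: parents=['D', 'M']
commit L: parents=['M']
commit M: parents=['A']

Answer: A M D E G L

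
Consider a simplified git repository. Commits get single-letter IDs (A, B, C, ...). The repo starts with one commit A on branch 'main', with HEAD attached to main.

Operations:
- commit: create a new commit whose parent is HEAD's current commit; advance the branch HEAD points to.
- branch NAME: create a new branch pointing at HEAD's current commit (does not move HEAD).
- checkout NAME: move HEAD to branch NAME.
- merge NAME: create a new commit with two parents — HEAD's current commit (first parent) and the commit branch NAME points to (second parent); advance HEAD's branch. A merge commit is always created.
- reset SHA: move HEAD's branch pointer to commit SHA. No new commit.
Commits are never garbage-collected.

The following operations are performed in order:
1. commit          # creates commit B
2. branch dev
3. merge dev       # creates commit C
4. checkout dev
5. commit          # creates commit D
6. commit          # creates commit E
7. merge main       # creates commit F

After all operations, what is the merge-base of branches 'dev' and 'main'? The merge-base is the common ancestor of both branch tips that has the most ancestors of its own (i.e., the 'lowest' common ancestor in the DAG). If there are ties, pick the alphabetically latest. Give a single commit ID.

After op 1 (commit): HEAD=main@B [main=B]
After op 2 (branch): HEAD=main@B [dev=B main=B]
After op 3 (merge): HEAD=main@C [dev=B main=C]
After op 4 (checkout): HEAD=dev@B [dev=B main=C]
After op 5 (commit): HEAD=dev@D [dev=D main=C]
After op 6 (commit): HEAD=dev@E [dev=E main=C]
After op 7 (merge): HEAD=dev@F [dev=F main=C]
ancestors(dev=F): ['A', 'B', 'C', 'D', 'E', 'F']
ancestors(main=C): ['A', 'B', 'C']
common: ['A', 'B', 'C']

Answer: C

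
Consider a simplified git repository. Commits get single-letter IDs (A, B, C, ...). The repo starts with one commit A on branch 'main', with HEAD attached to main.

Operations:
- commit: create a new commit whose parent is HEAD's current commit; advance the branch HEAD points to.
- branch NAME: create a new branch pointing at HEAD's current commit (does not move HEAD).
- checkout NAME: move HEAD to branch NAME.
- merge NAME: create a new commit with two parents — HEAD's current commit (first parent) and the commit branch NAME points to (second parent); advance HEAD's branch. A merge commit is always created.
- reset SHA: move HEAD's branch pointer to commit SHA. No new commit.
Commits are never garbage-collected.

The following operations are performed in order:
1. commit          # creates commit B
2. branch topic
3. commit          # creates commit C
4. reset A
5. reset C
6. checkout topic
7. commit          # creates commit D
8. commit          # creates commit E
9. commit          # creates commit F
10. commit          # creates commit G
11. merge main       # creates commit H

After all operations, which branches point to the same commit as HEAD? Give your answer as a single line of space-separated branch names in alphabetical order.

After op 1 (commit): HEAD=main@B [main=B]
After op 2 (branch): HEAD=main@B [main=B topic=B]
After op 3 (commit): HEAD=main@C [main=C topic=B]
After op 4 (reset): HEAD=main@A [main=A topic=B]
After op 5 (reset): HEAD=main@C [main=C topic=B]
After op 6 (checkout): HEAD=topic@B [main=C topic=B]
After op 7 (commit): HEAD=topic@D [main=C topic=D]
After op 8 (commit): HEAD=topic@E [main=C topic=E]
After op 9 (commit): HEAD=topic@F [main=C topic=F]
After op 10 (commit): HEAD=topic@G [main=C topic=G]
After op 11 (merge): HEAD=topic@H [main=C topic=H]

Answer: topic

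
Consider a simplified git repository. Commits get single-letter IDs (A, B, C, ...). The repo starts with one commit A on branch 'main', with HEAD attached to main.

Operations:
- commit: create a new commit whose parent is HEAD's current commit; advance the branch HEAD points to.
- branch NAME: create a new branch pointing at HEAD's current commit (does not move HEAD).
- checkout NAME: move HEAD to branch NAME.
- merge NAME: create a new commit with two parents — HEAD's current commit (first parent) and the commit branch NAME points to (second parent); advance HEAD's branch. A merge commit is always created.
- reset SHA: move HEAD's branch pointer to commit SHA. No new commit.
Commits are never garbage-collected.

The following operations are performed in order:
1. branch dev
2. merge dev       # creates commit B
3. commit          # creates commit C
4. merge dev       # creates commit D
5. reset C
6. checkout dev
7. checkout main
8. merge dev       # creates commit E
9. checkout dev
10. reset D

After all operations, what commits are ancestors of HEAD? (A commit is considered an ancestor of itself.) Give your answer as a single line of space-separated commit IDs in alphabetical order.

Answer: A B C D

Derivation:
After op 1 (branch): HEAD=main@A [dev=A main=A]
After op 2 (merge): HEAD=main@B [dev=A main=B]
After op 3 (commit): HEAD=main@C [dev=A main=C]
After op 4 (merge): HEAD=main@D [dev=A main=D]
After op 5 (reset): HEAD=main@C [dev=A main=C]
After op 6 (checkout): HEAD=dev@A [dev=A main=C]
After op 7 (checkout): HEAD=main@C [dev=A main=C]
After op 8 (merge): HEAD=main@E [dev=A main=E]
After op 9 (checkout): HEAD=dev@A [dev=A main=E]
After op 10 (reset): HEAD=dev@D [dev=D main=E]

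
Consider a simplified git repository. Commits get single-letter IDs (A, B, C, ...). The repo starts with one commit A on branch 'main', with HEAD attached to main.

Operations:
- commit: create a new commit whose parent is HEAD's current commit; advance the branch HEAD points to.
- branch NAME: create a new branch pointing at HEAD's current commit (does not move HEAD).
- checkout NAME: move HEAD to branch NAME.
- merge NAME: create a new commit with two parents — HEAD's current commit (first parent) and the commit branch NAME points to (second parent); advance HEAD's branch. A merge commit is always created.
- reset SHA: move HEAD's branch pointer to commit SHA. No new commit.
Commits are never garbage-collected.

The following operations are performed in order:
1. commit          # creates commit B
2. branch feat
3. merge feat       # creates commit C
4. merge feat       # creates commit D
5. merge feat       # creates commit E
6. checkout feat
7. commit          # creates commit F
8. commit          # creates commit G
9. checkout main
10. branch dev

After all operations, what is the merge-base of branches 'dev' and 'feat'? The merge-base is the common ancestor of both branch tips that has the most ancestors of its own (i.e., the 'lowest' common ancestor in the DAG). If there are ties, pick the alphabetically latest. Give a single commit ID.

Answer: B

Derivation:
After op 1 (commit): HEAD=main@B [main=B]
After op 2 (branch): HEAD=main@B [feat=B main=B]
After op 3 (merge): HEAD=main@C [feat=B main=C]
After op 4 (merge): HEAD=main@D [feat=B main=D]
After op 5 (merge): HEAD=main@E [feat=B main=E]
After op 6 (checkout): HEAD=feat@B [feat=B main=E]
After op 7 (commit): HEAD=feat@F [feat=F main=E]
After op 8 (commit): HEAD=feat@G [feat=G main=E]
After op 9 (checkout): HEAD=main@E [feat=G main=E]
After op 10 (branch): HEAD=main@E [dev=E feat=G main=E]
ancestors(dev=E): ['A', 'B', 'C', 'D', 'E']
ancestors(feat=G): ['A', 'B', 'F', 'G']
common: ['A', 'B']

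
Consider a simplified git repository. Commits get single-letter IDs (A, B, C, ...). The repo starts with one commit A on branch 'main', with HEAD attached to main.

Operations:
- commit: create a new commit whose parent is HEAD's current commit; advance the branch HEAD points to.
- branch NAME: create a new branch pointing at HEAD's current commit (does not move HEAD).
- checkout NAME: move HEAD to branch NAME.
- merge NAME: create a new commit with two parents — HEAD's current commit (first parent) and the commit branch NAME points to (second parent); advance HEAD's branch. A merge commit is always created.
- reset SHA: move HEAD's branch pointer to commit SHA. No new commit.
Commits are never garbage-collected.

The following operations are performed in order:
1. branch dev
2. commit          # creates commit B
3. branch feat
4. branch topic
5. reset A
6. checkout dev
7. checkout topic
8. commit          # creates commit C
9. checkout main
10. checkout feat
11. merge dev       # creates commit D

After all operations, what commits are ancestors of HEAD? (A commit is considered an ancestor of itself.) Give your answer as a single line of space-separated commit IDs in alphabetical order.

After op 1 (branch): HEAD=main@A [dev=A main=A]
After op 2 (commit): HEAD=main@B [dev=A main=B]
After op 3 (branch): HEAD=main@B [dev=A feat=B main=B]
After op 4 (branch): HEAD=main@B [dev=A feat=B main=B topic=B]
After op 5 (reset): HEAD=main@A [dev=A feat=B main=A topic=B]
After op 6 (checkout): HEAD=dev@A [dev=A feat=B main=A topic=B]
After op 7 (checkout): HEAD=topic@B [dev=A feat=B main=A topic=B]
After op 8 (commit): HEAD=topic@C [dev=A feat=B main=A topic=C]
After op 9 (checkout): HEAD=main@A [dev=A feat=B main=A topic=C]
After op 10 (checkout): HEAD=feat@B [dev=A feat=B main=A topic=C]
After op 11 (merge): HEAD=feat@D [dev=A feat=D main=A topic=C]

Answer: A B D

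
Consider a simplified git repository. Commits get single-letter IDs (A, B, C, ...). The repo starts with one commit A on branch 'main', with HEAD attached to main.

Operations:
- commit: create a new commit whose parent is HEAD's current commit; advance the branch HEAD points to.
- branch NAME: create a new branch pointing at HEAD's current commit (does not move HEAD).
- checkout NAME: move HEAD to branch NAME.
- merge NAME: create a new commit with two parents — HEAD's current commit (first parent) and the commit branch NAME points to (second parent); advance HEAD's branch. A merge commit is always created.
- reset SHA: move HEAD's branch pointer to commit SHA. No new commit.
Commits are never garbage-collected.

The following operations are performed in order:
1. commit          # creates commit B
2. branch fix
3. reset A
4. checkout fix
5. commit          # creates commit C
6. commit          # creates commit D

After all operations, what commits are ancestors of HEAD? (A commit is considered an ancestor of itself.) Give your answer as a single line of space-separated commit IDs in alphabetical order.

Answer: A B C D

Derivation:
After op 1 (commit): HEAD=main@B [main=B]
After op 2 (branch): HEAD=main@B [fix=B main=B]
After op 3 (reset): HEAD=main@A [fix=B main=A]
After op 4 (checkout): HEAD=fix@B [fix=B main=A]
After op 5 (commit): HEAD=fix@C [fix=C main=A]
After op 6 (commit): HEAD=fix@D [fix=D main=A]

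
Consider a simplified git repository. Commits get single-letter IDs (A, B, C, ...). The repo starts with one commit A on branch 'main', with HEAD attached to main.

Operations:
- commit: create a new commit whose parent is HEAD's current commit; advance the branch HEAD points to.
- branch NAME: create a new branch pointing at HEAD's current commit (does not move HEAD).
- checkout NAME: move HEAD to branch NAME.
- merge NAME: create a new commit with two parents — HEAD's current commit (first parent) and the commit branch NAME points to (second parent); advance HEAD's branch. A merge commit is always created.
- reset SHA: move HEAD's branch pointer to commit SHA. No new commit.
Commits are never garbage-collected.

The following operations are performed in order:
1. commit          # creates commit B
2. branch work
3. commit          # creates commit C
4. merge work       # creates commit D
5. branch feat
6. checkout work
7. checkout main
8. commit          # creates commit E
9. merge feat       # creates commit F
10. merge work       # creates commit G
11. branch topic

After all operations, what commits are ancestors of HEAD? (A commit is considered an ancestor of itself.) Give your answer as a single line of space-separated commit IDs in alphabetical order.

Answer: A B C D E F G

Derivation:
After op 1 (commit): HEAD=main@B [main=B]
After op 2 (branch): HEAD=main@B [main=B work=B]
After op 3 (commit): HEAD=main@C [main=C work=B]
After op 4 (merge): HEAD=main@D [main=D work=B]
After op 5 (branch): HEAD=main@D [feat=D main=D work=B]
After op 6 (checkout): HEAD=work@B [feat=D main=D work=B]
After op 7 (checkout): HEAD=main@D [feat=D main=D work=B]
After op 8 (commit): HEAD=main@E [feat=D main=E work=B]
After op 9 (merge): HEAD=main@F [feat=D main=F work=B]
After op 10 (merge): HEAD=main@G [feat=D main=G work=B]
After op 11 (branch): HEAD=main@G [feat=D main=G topic=G work=B]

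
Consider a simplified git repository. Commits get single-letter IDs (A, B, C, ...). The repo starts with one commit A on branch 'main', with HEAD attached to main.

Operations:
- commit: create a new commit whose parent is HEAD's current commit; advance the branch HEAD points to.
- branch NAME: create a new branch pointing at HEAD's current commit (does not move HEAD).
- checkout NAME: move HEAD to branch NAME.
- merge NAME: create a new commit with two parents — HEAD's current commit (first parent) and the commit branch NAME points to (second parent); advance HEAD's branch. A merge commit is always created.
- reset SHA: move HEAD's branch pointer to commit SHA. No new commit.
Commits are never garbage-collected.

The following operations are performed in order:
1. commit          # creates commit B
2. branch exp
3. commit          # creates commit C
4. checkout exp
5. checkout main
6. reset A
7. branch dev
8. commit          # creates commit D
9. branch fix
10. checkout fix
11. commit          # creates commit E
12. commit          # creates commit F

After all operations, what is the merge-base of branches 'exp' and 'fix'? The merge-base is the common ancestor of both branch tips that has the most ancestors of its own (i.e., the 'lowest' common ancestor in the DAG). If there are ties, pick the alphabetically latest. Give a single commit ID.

Answer: A

Derivation:
After op 1 (commit): HEAD=main@B [main=B]
After op 2 (branch): HEAD=main@B [exp=B main=B]
After op 3 (commit): HEAD=main@C [exp=B main=C]
After op 4 (checkout): HEAD=exp@B [exp=B main=C]
After op 5 (checkout): HEAD=main@C [exp=B main=C]
After op 6 (reset): HEAD=main@A [exp=B main=A]
After op 7 (branch): HEAD=main@A [dev=A exp=B main=A]
After op 8 (commit): HEAD=main@D [dev=A exp=B main=D]
After op 9 (branch): HEAD=main@D [dev=A exp=B fix=D main=D]
After op 10 (checkout): HEAD=fix@D [dev=A exp=B fix=D main=D]
After op 11 (commit): HEAD=fix@E [dev=A exp=B fix=E main=D]
After op 12 (commit): HEAD=fix@F [dev=A exp=B fix=F main=D]
ancestors(exp=B): ['A', 'B']
ancestors(fix=F): ['A', 'D', 'E', 'F']
common: ['A']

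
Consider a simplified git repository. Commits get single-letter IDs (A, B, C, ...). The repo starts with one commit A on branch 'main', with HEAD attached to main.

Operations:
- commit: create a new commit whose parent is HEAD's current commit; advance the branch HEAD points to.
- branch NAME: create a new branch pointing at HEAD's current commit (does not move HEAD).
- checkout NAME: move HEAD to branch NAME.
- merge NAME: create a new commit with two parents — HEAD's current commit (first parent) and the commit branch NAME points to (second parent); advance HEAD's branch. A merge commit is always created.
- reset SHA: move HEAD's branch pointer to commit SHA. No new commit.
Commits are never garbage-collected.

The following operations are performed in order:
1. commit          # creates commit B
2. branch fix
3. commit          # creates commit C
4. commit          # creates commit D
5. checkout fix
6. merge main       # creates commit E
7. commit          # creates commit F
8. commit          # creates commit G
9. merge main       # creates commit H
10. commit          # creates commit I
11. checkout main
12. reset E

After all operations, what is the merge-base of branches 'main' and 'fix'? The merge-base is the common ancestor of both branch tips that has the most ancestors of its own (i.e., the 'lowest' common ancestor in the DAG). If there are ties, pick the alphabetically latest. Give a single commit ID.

After op 1 (commit): HEAD=main@B [main=B]
After op 2 (branch): HEAD=main@B [fix=B main=B]
After op 3 (commit): HEAD=main@C [fix=B main=C]
After op 4 (commit): HEAD=main@D [fix=B main=D]
After op 5 (checkout): HEAD=fix@B [fix=B main=D]
After op 6 (merge): HEAD=fix@E [fix=E main=D]
After op 7 (commit): HEAD=fix@F [fix=F main=D]
After op 8 (commit): HEAD=fix@G [fix=G main=D]
After op 9 (merge): HEAD=fix@H [fix=H main=D]
After op 10 (commit): HEAD=fix@I [fix=I main=D]
After op 11 (checkout): HEAD=main@D [fix=I main=D]
After op 12 (reset): HEAD=main@E [fix=I main=E]
ancestors(main=E): ['A', 'B', 'C', 'D', 'E']
ancestors(fix=I): ['A', 'B', 'C', 'D', 'E', 'F', 'G', 'H', 'I']
common: ['A', 'B', 'C', 'D', 'E']

Answer: E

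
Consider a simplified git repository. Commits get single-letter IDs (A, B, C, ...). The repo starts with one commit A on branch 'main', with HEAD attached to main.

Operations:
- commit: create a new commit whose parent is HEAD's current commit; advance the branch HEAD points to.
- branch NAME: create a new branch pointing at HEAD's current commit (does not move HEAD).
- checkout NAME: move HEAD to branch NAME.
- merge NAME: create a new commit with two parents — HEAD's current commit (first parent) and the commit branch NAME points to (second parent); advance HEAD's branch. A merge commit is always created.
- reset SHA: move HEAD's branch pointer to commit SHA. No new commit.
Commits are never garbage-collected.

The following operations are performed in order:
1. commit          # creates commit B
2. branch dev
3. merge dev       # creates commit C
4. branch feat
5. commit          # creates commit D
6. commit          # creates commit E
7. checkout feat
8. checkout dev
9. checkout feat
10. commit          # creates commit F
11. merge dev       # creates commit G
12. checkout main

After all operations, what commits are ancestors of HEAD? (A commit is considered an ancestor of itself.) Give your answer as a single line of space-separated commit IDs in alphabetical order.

After op 1 (commit): HEAD=main@B [main=B]
After op 2 (branch): HEAD=main@B [dev=B main=B]
After op 3 (merge): HEAD=main@C [dev=B main=C]
After op 4 (branch): HEAD=main@C [dev=B feat=C main=C]
After op 5 (commit): HEAD=main@D [dev=B feat=C main=D]
After op 6 (commit): HEAD=main@E [dev=B feat=C main=E]
After op 7 (checkout): HEAD=feat@C [dev=B feat=C main=E]
After op 8 (checkout): HEAD=dev@B [dev=B feat=C main=E]
After op 9 (checkout): HEAD=feat@C [dev=B feat=C main=E]
After op 10 (commit): HEAD=feat@F [dev=B feat=F main=E]
After op 11 (merge): HEAD=feat@G [dev=B feat=G main=E]
After op 12 (checkout): HEAD=main@E [dev=B feat=G main=E]

Answer: A B C D E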